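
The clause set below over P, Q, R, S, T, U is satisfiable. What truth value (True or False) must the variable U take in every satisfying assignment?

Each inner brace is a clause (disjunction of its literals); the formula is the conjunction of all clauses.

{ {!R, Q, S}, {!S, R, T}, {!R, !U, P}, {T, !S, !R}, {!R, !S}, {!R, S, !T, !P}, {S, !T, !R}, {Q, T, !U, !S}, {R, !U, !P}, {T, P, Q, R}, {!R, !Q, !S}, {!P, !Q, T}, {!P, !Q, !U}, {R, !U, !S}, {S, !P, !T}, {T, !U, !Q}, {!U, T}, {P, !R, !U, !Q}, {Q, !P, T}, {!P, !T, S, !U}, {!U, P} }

False

Suppose U = true.
(T) alone gives T = true.
(P) alone gives P = true.
(R) alone gives R = true.
(!S) alone gives S = false.
Now (S) is unsatisfied and unit — conflict.
So every satisfying assignment has U = False.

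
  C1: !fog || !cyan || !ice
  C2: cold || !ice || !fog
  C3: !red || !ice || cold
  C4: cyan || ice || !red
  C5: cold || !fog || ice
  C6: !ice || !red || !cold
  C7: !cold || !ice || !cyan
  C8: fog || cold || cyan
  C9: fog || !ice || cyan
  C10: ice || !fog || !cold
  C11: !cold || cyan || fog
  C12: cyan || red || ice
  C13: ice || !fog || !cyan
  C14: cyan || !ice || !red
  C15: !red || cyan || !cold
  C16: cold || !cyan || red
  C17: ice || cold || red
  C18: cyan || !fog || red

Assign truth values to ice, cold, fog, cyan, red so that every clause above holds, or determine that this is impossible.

Suppose fog = false.
Suppose cold = true.
The clause (cyan) is unit, so cyan = true.
The clause (!ice) is unit, so ice = false.
Every clause is now satisfied; red is unconstrained.

ice=false,  cold=true,  fog=false,  cyan=true,  red=true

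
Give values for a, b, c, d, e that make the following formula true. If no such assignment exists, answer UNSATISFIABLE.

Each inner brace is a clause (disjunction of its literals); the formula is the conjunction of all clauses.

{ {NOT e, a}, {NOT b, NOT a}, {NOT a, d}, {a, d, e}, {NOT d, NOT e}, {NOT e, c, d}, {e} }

From the singleton clause (e), e = true.
From the singleton clause (a), a = true.
From the singleton clause (NOT b), b = false.
From the singleton clause (d), d = true.
That conflicts with the unit clause (NOT d).

UNSATISFIABLE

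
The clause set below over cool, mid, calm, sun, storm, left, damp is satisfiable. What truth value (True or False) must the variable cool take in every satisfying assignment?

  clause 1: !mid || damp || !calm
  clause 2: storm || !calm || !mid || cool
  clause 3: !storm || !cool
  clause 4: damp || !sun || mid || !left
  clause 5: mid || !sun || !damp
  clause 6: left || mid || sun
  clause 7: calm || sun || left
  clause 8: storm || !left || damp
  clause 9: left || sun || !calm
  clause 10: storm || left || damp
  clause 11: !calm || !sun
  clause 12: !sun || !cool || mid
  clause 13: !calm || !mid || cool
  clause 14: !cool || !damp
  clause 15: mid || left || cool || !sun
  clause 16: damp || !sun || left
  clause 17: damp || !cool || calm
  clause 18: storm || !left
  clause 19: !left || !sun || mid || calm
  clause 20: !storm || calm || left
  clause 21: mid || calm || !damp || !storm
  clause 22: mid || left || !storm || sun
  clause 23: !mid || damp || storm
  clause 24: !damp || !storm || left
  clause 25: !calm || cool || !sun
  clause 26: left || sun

False

Suppose cool = true.
From the singleton clause (!storm), storm = false.
From the singleton clause (!damp), damp = false.
From the singleton clause (!left), left = false.
But (left) is also a unit clause — contradiction.
So every satisfying assignment has cool = False.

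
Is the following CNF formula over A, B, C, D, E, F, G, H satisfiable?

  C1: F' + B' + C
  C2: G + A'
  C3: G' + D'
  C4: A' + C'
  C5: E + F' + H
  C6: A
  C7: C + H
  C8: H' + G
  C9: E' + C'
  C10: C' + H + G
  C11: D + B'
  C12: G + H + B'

Unit clause (A) forces A = 1.
Unit clause (G) forces G = 1.
Unit clause (D') forces D = 0.
Unit clause (C') forces C = 0.
Unit clause (H) forces H = 1.
Unit clause (B') forces B = 0.
Every clause is now satisfied; E, F are unconstrained.
A satisfying assignment: A ↦ 1,  B ↦ 0,  C ↦ 0,  D ↦ 0,  E ↦ 1,  F ↦ 0,  G ↦ 1,  H ↦ 1.

Yes, satisfiable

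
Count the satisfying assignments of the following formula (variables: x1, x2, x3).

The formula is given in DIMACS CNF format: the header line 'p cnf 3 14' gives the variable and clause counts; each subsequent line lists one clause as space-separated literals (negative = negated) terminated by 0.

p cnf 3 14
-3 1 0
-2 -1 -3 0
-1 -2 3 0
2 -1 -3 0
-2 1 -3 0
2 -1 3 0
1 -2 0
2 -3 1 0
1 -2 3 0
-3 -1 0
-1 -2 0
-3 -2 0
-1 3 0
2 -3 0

There are 2^3 = 8 truth assignments over (x1, x2, x3).
Check each against the 14 clauses (columns in the order x1, x2, x3):
  F F F  ✓ satisfies all
  F F T  ✗ fails (¬x3 ∨ x1)
  F T F  ✗ fails (x1 ∨ ¬x2)
  F T T  ✗ fails (¬x3 ∨ x1)
  T F F  ✗ fails (x2 ∨ ¬x1 ∨ x3)
  T F T  ✗ fails (x2 ∨ ¬x1 ∨ ¬x3)
  T T F  ✗ fails (¬x1 ∨ ¬x2 ∨ x3)
  T T T  ✗ fails (¬x2 ∨ ¬x1 ∨ ¬x3)
1 of the 8 rows is a model.

1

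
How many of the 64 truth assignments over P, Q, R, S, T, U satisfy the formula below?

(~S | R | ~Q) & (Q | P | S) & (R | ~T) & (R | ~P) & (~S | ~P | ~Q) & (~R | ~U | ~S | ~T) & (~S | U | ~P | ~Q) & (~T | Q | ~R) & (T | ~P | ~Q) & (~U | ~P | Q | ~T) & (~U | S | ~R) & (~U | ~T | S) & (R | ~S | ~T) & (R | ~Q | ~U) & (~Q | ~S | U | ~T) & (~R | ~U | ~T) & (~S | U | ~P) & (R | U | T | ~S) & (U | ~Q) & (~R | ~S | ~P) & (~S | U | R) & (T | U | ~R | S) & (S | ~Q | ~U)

4

There are 2^6 = 64 truth assignments over (P, Q, R, S, T, U).
Split on Q. With Q = 1, the clauses containing Q are satisfied and ~Q drops from the rest; 1 of the 2^5 = 32 assignments to the other variables satisfy what remains.
With Q = 0, by the same count on the reduced clause set, 3 assignments work.
Total: 1 + 3 = 4.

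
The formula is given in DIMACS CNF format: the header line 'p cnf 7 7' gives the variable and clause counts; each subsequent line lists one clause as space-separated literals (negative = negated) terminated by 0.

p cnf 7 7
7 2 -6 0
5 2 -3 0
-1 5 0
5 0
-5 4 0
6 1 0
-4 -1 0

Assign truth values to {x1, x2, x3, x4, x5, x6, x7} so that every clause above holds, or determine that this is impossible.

From the singleton clause (x5), x5 = True.
From the singleton clause (x4), x4 = True.
From the singleton clause (¬x1), x1 = False.
From the singleton clause (x6), x6 = True.
Branch on x7: set x7 = False.
From the singleton clause (x2), x2 = True.
No clause remains; x3 is free.

x1=False; x2=True; x3=True; x4=True; x5=True; x6=True; x7=False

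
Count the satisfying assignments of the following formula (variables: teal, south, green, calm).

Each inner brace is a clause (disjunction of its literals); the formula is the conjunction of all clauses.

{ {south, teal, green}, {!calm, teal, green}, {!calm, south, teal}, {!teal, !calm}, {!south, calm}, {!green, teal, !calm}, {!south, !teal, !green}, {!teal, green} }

2

There are 2^4 = 16 truth assignments over (teal, south, green, calm).
Split on green. With green = true, the clauses containing green are satisfied and !green drops from the rest; 2 of the 2^3 = 8 assignments to the other variables satisfy what remains.
With green = false, by the same count on the reduced clause set, 0 assignments work.
(One model: teal=F, south=F, green=T, calm=F.)
Total: 2 + 0 = 2.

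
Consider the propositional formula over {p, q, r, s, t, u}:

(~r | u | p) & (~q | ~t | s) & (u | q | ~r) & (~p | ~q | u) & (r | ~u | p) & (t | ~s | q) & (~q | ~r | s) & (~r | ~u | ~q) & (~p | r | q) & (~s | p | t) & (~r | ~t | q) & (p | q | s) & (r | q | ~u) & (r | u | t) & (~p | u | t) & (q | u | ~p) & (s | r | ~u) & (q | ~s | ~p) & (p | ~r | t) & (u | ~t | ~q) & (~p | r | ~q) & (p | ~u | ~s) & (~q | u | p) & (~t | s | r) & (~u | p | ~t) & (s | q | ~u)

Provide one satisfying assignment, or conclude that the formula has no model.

p: 0,  q: 0,  r: 0,  s: 1,  t: 1,  u: 0

Case r = 0:
Case u = 0:
Unit clause (t) forces t = 1.
Unit clause (~q) forces q = 0.
Unit clause (~p) forces p = 0.
Unit clause (s) forces s = 1.
This assignment satisfies each clause.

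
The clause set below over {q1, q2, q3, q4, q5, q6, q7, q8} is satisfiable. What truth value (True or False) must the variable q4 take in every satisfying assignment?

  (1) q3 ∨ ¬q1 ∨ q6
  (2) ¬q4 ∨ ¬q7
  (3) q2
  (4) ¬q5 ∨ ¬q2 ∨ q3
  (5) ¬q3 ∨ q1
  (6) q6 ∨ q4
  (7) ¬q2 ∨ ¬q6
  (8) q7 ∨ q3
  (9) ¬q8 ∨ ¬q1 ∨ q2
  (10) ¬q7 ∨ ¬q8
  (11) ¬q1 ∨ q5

True

Suppose q4 = False.
The clause (q2) is unit, so q2 = True.
The clause (q6) is unit, so q6 = True.
Now (¬q6) is unsatisfied and unit — conflict.
So every satisfying assignment has q4 = True.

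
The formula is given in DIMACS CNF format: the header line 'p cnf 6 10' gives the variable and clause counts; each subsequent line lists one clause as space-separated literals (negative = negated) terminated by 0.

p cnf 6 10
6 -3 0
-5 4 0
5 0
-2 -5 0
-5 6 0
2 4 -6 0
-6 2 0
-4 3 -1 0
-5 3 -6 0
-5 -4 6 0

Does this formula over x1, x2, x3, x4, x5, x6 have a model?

(x5) alone gives x5 = True.
(x4) alone gives x4 = True.
(¬x2) alone gives x2 = False.
(x6) alone gives x6 = True.
Now (¬x6) is unsatisfied and unit — conflict.
No assignment satisfies every clause.

No, unsatisfiable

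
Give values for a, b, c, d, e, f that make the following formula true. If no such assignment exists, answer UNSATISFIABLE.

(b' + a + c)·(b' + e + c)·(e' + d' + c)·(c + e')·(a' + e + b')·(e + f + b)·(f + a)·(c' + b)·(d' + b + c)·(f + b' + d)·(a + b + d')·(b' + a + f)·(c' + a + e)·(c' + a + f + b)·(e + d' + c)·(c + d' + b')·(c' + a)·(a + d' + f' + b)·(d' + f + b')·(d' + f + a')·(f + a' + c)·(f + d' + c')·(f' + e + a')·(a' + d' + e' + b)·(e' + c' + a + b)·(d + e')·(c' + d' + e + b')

Branch on c: set c = 0.
(e') alone gives e = 0.
(b') alone gives b = 0.
(f) alone gives f = 1.
(d') alone gives d = 0.
(a') alone gives a = 0.
This assignment satisfies each clause.

a ↦ 0,  b ↦ 0,  c ↦ 0,  d ↦ 0,  e ↦ 0,  f ↦ 1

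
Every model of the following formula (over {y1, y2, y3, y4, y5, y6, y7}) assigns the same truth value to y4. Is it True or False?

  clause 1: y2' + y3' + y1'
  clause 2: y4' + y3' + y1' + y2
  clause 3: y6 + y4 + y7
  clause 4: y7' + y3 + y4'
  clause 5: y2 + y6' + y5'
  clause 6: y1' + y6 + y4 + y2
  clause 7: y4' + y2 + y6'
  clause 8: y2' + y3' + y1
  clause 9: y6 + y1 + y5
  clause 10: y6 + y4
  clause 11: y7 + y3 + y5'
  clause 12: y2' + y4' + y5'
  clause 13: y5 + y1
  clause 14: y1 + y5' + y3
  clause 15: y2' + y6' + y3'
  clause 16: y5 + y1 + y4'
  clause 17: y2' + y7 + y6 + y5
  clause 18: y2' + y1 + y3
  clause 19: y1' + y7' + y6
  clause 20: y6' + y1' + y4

True

Suppose y4 = 0.
(y6) alone gives y6 = 1.
(y1') alone gives y1 = 0.
(y5) alone gives y5 = 1.
(y2) alone gives y2 = 1.
(y3') alone gives y3 = 0.
But (y3) is also a unit clause — contradiction.
So every satisfying assignment has y4 = True.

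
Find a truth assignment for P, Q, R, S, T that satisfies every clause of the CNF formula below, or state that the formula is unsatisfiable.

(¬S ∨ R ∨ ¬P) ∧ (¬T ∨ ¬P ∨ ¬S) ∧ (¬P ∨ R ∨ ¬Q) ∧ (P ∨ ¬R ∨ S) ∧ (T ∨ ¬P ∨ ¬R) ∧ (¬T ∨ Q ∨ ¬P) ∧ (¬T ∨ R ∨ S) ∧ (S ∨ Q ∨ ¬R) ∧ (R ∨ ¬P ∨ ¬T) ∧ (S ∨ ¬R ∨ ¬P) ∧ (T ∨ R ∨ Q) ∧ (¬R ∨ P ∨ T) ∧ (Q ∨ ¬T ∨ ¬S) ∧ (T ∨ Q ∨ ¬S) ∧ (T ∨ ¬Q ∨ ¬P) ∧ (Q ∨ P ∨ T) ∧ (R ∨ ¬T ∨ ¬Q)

P ↦ False, Q ↦ True, R ↦ False, S ↦ False, T ↦ False

Suppose S = False.
Suppose P = False.
Unit clause (¬R) forces R = False.
Unit clause (¬T) forces T = False.
Unit clause (Q) forces Q = True.
This assignment satisfies each clause.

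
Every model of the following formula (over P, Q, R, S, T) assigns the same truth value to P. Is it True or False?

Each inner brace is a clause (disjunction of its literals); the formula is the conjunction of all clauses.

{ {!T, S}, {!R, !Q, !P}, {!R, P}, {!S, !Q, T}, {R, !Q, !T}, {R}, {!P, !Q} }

True

Suppose P = false.
(!R) alone gives R = false.
Now (R) is unsatisfied and unit — conflict.
So every satisfying assignment has P = True.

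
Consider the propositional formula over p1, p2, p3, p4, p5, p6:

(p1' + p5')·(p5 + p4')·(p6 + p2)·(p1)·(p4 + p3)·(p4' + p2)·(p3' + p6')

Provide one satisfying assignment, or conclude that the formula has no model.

p1 ↦ 1, p2 ↦ 1, p3 ↦ 1, p4 ↦ 0, p5 ↦ 0, p6 ↦ 0

From the singleton clause (p1), p1 = 1.
From the singleton clause (p5'), p5 = 0.
From the singleton clause (p4'), p4 = 0.
From the singleton clause (p3), p3 = 1.
From the singleton clause (p6'), p6 = 0.
From the singleton clause (p2), p2 = 1.
This assignment satisfies each clause.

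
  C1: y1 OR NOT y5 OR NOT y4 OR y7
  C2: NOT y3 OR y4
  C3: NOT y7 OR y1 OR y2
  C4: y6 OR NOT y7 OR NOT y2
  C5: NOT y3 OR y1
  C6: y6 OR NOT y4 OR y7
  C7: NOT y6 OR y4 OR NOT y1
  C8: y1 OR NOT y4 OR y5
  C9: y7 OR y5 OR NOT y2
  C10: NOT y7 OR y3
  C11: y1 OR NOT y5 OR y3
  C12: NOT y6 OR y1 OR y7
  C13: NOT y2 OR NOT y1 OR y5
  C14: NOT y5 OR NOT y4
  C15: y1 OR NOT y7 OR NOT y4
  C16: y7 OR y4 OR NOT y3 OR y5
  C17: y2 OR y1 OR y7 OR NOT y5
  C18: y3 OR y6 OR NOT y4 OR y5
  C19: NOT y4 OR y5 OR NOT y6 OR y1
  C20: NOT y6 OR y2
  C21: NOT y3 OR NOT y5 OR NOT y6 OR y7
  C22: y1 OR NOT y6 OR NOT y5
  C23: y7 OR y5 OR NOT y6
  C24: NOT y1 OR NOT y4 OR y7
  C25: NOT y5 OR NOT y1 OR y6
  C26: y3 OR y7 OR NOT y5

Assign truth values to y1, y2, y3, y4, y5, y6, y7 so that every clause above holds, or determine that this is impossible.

Branch on y3: set y3 = false.
The clause (NOT y7) is unit, so y7 = false.
The clause (NOT y5) is unit, so y5 = false.
The clause (NOT y2) is unit, so y2 = false.
The clause (NOT y6) is unit, so y6 = false.
The clause (NOT y4) is unit, so y4 = false.
All clauses hold; y1 can take either value.

y1=false; y2=false; y3=false; y4=false; y5=false; y6=false; y7=false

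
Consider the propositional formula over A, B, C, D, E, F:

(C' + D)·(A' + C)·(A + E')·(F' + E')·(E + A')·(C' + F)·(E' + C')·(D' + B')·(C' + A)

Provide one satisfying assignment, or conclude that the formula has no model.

Try C = 0.
(A') alone gives A = 0.
(E') alone gives E = 0.
Try D = 0.
No clause remains; B, F are free.

A ↦ 0, B ↦ 0, C ↦ 0, D ↦ 0, E ↦ 0, F ↦ 1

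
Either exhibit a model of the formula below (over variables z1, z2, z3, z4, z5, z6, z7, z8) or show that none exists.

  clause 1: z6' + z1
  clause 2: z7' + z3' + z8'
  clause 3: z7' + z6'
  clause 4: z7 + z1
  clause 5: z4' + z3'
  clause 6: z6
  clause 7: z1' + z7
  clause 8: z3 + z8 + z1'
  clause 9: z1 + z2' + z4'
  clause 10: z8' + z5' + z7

(z6) alone gives z6 = 1.
(z1) alone gives z1 = 1.
(z7') alone gives z7 = 0.
That conflicts with the unit clause (z7).

UNSATISFIABLE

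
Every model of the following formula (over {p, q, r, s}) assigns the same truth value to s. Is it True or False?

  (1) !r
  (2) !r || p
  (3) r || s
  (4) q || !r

True

Suppose s = false.
(!r) alone gives r = false.
That conflicts with the unit clause (r).
So every satisfying assignment has s = True.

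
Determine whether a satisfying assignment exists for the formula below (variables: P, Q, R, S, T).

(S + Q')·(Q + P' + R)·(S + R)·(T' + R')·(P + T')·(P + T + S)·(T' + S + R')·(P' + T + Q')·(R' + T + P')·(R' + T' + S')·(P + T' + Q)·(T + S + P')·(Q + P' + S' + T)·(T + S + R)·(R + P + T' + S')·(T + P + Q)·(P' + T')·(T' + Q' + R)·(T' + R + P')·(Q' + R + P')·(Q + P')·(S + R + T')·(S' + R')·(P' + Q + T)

Suppose S = 1.
From the singleton clause (R'), R = 0.
Suppose Q = 1.
From the singleton clause (T'), T = 0.
From the singleton clause (P'), P = 0.
All clauses are satisfied.
A satisfying assignment: P ↦ 0,  Q ↦ 1,  R ↦ 0,  S ↦ 1,  T ↦ 0.

Yes, satisfiable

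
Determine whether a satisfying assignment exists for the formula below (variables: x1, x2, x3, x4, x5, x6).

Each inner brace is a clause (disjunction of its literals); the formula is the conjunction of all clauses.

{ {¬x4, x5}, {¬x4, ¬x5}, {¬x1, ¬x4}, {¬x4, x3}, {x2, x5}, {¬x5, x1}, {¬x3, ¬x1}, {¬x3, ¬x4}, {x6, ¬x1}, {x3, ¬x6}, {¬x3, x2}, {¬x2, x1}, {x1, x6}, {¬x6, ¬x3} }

Branch on x4: set x4 = False.
Branch on x2: set x2 = True.
(x1) alone gives x1 = True.
(¬x3) alone gives x3 = False.
(x6) alone gives x6 = True.
That conflicts with the unit clause (¬x6).
So x2 must be the other value — set x2 = False.
(x5) alone gives x5 = True.
(x1) alone gives x1 = True.
(¬x3) alone gives x3 = False.
(x6) alone gives x6 = True.
That conflicts with the unit clause (¬x6).
Either choice for x2 ends in contradiction.
So x4 must be the other value — set x4 = True.
(x5) alone gives x5 = True.
That conflicts with the unit clause (¬x5).
Either choice for x4 ends in contradiction.
No assignment satisfies every clause.

No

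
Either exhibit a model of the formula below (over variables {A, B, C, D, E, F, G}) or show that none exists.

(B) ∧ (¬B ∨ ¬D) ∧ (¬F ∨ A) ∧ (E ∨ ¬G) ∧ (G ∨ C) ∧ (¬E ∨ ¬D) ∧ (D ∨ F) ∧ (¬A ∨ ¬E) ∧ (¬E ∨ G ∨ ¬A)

From the singleton clause (B), B = True.
From the singleton clause (¬D), D = False.
From the singleton clause (F), F = True.
From the singleton clause (A), A = True.
From the singleton clause (¬E), E = False.
From the singleton clause (¬G), G = False.
From the singleton clause (C), C = True.
All clauses are satisfied.

A=True,  B=True,  C=True,  D=False,  E=False,  F=True,  G=False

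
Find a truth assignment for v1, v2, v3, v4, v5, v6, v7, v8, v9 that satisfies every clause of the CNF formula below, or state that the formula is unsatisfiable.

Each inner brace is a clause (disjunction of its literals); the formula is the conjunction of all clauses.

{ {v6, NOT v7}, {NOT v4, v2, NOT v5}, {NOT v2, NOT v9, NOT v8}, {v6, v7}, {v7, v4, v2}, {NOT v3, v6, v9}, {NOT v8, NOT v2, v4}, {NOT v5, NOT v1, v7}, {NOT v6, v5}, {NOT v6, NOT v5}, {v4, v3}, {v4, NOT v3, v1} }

UNSATISFIABLE

Suppose v6 = true.
The clause (v5) is unit, so v5 = true.
That conflicts with the unit clause (NOT v5).
Undo v6 and try v6 = false.
The clause (NOT v7) is unit, so v7 = false.
That conflicts with the unit clause (v7).
Either choice for v6 ends in contradiction.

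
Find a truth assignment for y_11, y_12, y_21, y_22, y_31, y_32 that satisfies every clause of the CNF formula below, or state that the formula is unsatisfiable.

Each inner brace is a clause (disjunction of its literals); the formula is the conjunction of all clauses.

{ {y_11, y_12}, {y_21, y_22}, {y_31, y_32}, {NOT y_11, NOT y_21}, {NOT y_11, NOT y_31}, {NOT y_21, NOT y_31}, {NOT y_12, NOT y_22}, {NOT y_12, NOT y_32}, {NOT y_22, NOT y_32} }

Suppose y_11 = true.
(NOT y_21) alone gives y_21 = false.
(y_22) alone gives y_22 = true.
(NOT y_31) alone gives y_31 = false.
(y_32) alone gives y_32 = true.
That conflicts with the unit clause (NOT y_32).
Undo y_11 and try y_11 = false.
(y_12) alone gives y_12 = true.
(NOT y_22) alone gives y_22 = false.
(y_21) alone gives y_21 = true.
(NOT y_31) alone gives y_31 = false.
(y_32) alone gives y_32 = true.
That conflicts with the unit clause (NOT y_32).
Both values of y_11 lead to a conflict.

UNSATISFIABLE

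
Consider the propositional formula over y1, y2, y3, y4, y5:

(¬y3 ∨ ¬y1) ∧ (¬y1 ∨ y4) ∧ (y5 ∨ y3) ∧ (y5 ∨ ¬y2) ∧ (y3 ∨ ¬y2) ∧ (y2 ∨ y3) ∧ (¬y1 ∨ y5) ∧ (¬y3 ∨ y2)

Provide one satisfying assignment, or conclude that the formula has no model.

Suppose y3 = True.
From the singleton clause (¬y1), y1 = False.
From the singleton clause (y2), y2 = True.
From the singleton clause (y5), y5 = True.
All clauses hold; y4 can take either value.

y1: False; y2: True; y3: True; y4: False; y5: True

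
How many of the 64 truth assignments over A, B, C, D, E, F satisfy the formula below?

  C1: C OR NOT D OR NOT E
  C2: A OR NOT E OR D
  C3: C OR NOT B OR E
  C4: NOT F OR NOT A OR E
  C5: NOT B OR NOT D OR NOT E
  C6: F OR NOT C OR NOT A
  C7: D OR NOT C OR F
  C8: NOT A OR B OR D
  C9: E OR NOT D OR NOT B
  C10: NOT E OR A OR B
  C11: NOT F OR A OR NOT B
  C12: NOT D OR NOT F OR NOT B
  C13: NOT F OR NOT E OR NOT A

There are 2^6 = 64 truth assignments over (A, B, C, D, E, F).
Split on B. With B = true, the clauses containing B are satisfied and NOT B drops from the rest; 1 of the 2^5 = 32 assignments to the other variables satisfy what remains.
With B = false, by the same count on the reduced clause set, 8 assignments work.
(One model: A=F, B=F, C=F, D=F, E=F, F=F.)
Total: 1 + 8 = 9.

9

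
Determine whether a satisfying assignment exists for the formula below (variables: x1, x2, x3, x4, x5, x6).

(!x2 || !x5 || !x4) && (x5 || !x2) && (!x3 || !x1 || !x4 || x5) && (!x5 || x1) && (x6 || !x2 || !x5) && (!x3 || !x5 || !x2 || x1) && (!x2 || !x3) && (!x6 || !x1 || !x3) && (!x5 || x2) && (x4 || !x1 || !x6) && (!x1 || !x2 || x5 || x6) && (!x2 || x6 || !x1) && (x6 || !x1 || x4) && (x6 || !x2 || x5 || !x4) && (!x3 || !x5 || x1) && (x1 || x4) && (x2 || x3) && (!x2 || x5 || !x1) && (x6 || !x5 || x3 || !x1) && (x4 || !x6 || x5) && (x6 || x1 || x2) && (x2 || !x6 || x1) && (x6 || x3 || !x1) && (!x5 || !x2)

Suppose x5 = true.
(x1) alone gives x1 = true.
(x2) alone gives x2 = true.
Now (!x2) is unsatisfied and unit — conflict.
So x5 must be the other value — set x5 = false.
(!x2) alone gives x2 = false.
(x3) alone gives x3 = true.
Suppose x1 = false.
(x4) alone gives x4 = true.
(x6) alone gives x6 = true.
Now (!x6) is unsatisfied and unit — conflict.
So x1 must be the other value — set x1 = true.
(!x4) alone gives x4 = false.
(!x6) alone gives x6 = false.
Now (x6) is unsatisfied and unit — conflict.
Either choice for x1 ends in contradiction.
Either choice for x5 ends in contradiction.
No assignment satisfies every clause.

Unsatisfiable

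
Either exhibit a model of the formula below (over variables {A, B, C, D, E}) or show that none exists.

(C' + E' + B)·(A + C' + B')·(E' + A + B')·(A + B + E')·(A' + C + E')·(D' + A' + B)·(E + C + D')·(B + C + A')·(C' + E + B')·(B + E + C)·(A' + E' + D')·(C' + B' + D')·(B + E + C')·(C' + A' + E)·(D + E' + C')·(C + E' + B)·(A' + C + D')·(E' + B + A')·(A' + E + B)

Try C = 0.
Try A = 0.
Try E = 0.
(D') alone gives D = 0.
(B) alone gives B = 1.
Every clause now holds.

A ↦ 0; B ↦ 1; C ↦ 0; D ↦ 0; E ↦ 0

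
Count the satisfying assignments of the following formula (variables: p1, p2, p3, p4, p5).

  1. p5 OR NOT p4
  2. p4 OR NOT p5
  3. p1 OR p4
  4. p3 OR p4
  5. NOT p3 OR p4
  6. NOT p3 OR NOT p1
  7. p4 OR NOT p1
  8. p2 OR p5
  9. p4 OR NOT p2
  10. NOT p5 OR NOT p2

There are 2^5 = 32 truth assignments over (p1, p2, p3, p4, p5).
Split on p3. With p3 = true, the clauses containing p3 are satisfied and NOT p3 drops from the rest; 1 of the 2^4 = 16 assignments to the other variables satisfy what remains.
With p3 = false, by the same count on the reduced clause set, 2 assignments work.
Total: 1 + 2 = 3.

3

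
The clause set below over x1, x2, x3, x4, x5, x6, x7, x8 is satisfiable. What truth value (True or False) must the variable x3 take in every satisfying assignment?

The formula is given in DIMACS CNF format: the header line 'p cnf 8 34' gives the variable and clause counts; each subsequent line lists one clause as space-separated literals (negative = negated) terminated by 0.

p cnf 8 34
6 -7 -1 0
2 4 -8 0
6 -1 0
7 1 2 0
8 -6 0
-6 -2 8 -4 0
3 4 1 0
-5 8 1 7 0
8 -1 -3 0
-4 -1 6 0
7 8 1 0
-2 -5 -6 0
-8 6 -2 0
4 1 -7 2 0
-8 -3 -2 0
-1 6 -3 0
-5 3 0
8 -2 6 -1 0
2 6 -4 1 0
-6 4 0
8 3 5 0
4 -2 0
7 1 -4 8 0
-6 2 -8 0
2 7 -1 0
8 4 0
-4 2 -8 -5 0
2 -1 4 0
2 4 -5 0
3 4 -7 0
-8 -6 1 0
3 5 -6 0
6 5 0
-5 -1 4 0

Suppose x3 = False.
Unit clause (¬x5) forces x5 = False.
Unit clause (x8) forces x8 = True.
Unit clause (¬x6) forces x6 = False.
That conflicts with the unit clause (x6).
So every satisfying assignment has x3 = True.

True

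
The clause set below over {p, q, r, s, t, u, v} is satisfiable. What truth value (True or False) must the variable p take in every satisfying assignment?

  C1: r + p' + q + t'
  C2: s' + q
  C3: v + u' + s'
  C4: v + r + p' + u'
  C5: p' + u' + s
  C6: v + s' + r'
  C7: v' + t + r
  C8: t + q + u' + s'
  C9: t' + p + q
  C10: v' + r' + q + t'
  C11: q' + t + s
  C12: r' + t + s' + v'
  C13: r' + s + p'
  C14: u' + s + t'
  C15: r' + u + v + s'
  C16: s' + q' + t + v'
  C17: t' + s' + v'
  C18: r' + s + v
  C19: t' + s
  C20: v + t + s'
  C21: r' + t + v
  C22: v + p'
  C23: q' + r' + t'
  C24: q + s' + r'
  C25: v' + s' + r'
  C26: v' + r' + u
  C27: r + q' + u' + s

False

Suppose p = 1.
Unit clause (v) forces v = 1.
Try s = 0.
Unit clause (u') forces u = 0.
Unit clause (r') forces r = 0.
Unit clause (t) forces t = 1.
That conflicts with the unit clause (t').
Undo s and try s = 1.
Unit clause (q) forces q = 1.
Unit clause (t) forces t = 1.
That conflicts with the unit clause (t').
Either choice for s ends in contradiction.
So every satisfying assignment has p = False.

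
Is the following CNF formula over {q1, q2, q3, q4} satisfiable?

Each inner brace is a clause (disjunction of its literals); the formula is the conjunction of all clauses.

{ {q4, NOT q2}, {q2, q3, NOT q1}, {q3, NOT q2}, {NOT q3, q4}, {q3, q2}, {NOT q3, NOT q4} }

Case q4 = true:
Unit clause (NOT q3) forces q3 = false.
Unit clause (NOT q2) forces q2 = false.
But (q2) is also a unit clause — contradiction.
That branch fails; take q4 = false instead.
Unit clause (NOT q2) forces q2 = false.
Unit clause (NOT q3) forces q3 = false.
But (q3) is also a unit clause — contradiction.
Both values of q4 lead to a conflict.
No assignment satisfies every clause.

No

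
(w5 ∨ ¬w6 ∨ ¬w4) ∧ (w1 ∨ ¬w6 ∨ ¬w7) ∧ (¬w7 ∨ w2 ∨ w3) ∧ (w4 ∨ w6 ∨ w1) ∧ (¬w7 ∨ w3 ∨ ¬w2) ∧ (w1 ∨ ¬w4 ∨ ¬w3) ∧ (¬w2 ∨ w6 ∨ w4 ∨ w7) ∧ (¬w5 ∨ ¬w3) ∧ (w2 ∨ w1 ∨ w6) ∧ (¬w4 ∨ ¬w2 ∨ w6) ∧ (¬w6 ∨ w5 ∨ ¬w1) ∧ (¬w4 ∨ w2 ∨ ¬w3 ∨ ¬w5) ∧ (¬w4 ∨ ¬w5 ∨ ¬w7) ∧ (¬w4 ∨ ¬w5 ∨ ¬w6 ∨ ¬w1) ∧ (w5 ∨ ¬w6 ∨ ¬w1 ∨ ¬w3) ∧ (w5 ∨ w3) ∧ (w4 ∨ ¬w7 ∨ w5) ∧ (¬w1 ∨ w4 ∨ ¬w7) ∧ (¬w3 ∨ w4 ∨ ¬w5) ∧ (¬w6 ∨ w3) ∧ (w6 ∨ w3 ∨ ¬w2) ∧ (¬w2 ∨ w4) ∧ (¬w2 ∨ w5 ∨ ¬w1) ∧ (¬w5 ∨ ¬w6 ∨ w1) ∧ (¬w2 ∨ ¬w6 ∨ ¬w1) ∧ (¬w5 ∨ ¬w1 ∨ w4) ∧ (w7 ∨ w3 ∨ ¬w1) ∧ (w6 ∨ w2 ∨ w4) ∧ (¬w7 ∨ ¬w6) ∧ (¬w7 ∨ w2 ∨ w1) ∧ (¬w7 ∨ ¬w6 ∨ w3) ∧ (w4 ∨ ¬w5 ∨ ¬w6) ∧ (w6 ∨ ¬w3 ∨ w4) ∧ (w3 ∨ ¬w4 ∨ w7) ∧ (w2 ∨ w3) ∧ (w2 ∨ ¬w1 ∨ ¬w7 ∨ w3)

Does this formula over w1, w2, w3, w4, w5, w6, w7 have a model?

Yes, satisfiable

Case w5 = False:
From the singleton clause (w3), w3 = True.
Case w6 = False:
From the singleton clause (w4), w4 = True.
From the singleton clause (w1), w1 = True.
From the singleton clause (¬w2), w2 = False.
Every clause is now satisfied; w7 is unconstrained.
A satisfying assignment: w1 ↦ True, w2 ↦ False, w3 ↦ True, w4 ↦ True, w5 ↦ False, w6 ↦ False, w7 ↦ False.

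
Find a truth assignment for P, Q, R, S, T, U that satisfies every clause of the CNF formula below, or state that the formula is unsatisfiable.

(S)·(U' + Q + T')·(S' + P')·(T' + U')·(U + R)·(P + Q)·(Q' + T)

(S) alone gives S = 1.
(P') alone gives P = 0.
(Q) alone gives Q = 1.
(T) alone gives T = 1.
(U') alone gives U = 0.
(R) alone gives R = 1.
All clauses are satisfied.

P: 0; Q: 1; R: 1; S: 1; T: 1; U: 0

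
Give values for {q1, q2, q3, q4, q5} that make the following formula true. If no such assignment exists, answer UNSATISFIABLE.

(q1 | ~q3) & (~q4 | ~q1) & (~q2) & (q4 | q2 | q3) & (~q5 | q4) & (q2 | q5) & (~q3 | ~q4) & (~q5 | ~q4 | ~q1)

q1=0, q2=0, q3=0, q4=1, q5=1

The clause (~q2) is unit, so q2 = 0.
The clause (q5) is unit, so q5 = 1.
The clause (q4) is unit, so q4 = 1.
The clause (~q1) is unit, so q1 = 0.
The clause (~q3) is unit, so q3 = 0.
Every clause now holds.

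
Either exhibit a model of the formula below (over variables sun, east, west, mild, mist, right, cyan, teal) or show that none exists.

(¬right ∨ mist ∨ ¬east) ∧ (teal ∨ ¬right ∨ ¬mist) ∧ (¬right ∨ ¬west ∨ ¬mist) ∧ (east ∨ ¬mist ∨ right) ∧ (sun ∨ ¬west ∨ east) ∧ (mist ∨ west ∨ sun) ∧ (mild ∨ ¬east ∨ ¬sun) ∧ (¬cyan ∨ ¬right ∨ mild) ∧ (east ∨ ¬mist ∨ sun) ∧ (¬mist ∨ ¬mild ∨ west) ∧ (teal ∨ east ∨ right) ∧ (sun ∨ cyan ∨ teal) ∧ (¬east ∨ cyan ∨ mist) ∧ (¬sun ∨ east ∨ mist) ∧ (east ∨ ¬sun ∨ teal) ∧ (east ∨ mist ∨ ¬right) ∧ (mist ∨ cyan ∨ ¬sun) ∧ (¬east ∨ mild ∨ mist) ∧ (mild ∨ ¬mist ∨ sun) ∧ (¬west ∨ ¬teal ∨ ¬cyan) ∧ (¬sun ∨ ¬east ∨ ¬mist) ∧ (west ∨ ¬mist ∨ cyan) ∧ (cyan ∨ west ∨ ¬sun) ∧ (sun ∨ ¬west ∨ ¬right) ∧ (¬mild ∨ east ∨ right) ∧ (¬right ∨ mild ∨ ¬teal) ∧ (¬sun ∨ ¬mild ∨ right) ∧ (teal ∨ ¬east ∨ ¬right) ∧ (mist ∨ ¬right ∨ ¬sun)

Branch on right: set right = False.
Branch on east: set east = True.
Branch on mild: set mild = True.
From the singleton clause (¬sun), sun = False.
Branch on mist: set mist = True.
From the singleton clause (west), west = True.
Branch on cyan: set cyan = False.
From the singleton clause (teal), teal = True.
Every clause now holds.

sun=False; east=True; west=True; mild=True; mist=True; right=False; cyan=False; teal=True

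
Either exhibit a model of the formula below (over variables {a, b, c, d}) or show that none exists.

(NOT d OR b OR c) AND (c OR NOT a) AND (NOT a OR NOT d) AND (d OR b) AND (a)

a=true,  b=true,  c=true,  d=false

From the singleton clause (a), a = true.
From the singleton clause (c), c = true.
From the singleton clause (NOT d), d = false.
From the singleton clause (b), b = true.
All clauses are satisfied.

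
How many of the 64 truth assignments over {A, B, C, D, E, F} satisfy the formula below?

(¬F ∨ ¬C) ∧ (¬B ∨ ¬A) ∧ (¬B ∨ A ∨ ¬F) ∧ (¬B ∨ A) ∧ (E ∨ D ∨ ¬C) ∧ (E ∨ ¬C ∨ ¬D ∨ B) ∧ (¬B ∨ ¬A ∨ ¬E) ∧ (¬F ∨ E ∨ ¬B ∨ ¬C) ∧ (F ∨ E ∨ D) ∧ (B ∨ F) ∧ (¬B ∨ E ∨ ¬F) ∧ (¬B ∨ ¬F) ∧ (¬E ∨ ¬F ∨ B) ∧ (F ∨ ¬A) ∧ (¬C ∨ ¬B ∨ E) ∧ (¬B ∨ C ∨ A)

There are 2^6 = 64 truth assignments over (A, B, C, D, E, F).
Split on F. With F = True, the clauses containing F are satisfied and ¬F drops from the rest; 4 of the 2^5 = 32 assignments to the other variables satisfy what remains.
With F = False, by the same count on the reduced clause set, 0 assignments work.
Total: 4 + 0 = 4.

4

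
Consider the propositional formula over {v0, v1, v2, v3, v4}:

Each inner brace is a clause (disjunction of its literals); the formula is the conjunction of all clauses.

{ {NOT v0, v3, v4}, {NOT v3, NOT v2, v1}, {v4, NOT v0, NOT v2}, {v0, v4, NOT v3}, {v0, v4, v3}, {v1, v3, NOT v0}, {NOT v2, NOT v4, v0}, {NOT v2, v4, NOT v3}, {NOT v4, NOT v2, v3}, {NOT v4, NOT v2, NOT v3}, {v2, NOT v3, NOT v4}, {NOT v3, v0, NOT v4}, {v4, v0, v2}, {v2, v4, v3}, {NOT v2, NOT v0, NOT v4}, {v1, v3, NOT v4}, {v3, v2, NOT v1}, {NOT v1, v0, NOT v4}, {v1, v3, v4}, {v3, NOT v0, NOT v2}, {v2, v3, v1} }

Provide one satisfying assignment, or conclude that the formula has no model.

Try v0 = true.
Try v3 = true.
Try v2 = false.
Unit clause (NOT v4) forces v4 = false.
No clause remains; v1 is free.

v0=true; v1=false; v2=false; v3=true; v4=false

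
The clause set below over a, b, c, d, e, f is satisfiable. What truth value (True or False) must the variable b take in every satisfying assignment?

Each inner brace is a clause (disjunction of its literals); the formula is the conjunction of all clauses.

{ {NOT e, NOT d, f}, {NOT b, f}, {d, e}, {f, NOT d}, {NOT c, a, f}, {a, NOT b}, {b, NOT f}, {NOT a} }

False

Suppose b = true.
Unit clause (f) forces f = true.
Unit clause (a) forces a = true.
That conflicts with the unit clause (NOT a).
So every satisfying assignment has b = False.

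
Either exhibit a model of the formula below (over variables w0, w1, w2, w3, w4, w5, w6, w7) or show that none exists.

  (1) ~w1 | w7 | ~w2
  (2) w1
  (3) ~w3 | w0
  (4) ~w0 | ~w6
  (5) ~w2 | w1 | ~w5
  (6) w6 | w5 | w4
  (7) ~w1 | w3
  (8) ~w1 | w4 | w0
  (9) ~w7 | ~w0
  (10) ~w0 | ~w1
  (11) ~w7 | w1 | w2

UNSATISFIABLE

Unit clause (w1) forces w1 = 1.
Unit clause (w3) forces w3 = 1.
Unit clause (w0) forces w0 = 1.
Now (~w0) is unsatisfied and unit — conflict.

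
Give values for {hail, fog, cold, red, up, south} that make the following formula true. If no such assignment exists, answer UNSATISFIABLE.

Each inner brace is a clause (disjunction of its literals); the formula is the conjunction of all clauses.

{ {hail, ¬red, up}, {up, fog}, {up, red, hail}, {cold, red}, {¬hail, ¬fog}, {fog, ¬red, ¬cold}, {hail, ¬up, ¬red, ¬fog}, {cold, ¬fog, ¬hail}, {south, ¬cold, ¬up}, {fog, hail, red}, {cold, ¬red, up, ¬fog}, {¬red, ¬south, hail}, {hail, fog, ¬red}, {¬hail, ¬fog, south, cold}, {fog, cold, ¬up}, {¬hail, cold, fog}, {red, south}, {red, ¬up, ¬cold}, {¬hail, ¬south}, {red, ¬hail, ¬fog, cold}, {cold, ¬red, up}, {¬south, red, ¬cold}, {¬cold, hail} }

UNSATISFIABLE

Branch on up: set up = True.
Branch on cold: set cold = True.
From the singleton clause (south), south = True.
From the singleton clause (red), red = True.
From the singleton clause (fog), fog = True.
From the singleton clause (¬hail), hail = False.
That conflicts with the unit clause (hail).
So cold must be the other value — set cold = False.
From the singleton clause (red), red = True.
From the singleton clause (fog), fog = True.
From the singleton clause (¬hail), hail = False.
That conflicts with the unit clause (hail).
Either choice for cold ends in contradiction.
So up must be the other value — set up = False.
From the singleton clause (fog), fog = True.
From the singleton clause (¬hail), hail = False.
From the singleton clause (¬red), red = False.
That conflicts with the unit clause (red).
Either choice for up ends in contradiction.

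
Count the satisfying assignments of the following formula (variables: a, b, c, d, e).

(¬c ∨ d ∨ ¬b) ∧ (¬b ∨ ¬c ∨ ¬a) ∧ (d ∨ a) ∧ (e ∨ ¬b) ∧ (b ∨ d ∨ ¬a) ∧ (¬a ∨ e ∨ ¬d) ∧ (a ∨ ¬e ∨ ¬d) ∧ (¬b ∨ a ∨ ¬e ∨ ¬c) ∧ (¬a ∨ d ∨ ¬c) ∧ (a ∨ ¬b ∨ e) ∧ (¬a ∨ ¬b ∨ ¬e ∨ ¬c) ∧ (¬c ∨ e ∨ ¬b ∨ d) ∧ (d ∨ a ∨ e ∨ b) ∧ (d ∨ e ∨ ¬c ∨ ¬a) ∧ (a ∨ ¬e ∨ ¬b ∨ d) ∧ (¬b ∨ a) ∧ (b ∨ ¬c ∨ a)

There are 2^5 = 32 truth assignments over (a, b, c, d, e).
Split on b. With b = True, the clauses containing b are satisfied and ¬b drops from the rest; 2 of the 2^4 = 16 assignments to the other variables satisfy what remains.
With b = False, by the same count on the reduced clause set, 3 assignments work.
Total: 2 + 3 = 5.

5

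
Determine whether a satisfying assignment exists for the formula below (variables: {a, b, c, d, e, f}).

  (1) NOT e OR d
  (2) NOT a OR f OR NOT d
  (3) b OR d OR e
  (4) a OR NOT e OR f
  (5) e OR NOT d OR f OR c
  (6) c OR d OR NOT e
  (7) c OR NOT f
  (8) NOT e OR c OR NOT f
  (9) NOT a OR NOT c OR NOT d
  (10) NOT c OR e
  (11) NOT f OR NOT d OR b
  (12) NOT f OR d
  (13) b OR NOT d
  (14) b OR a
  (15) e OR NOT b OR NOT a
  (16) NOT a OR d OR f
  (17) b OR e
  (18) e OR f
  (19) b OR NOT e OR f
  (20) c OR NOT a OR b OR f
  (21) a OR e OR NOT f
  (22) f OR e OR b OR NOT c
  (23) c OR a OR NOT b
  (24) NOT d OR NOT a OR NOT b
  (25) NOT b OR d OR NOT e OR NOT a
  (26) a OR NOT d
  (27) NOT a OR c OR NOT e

Suppose e = false.
Unit clause (NOT c) forces c = false.
Unit clause (NOT f) forces f = false.
Now (f) is unsatisfied and unit — conflict.
Backtrack on e: now try e = true.
Unit clause (d) forces d = true.
Unit clause (b) forces b = true.
Unit clause (NOT a) forces a = false.
Now (a) is unsatisfied and unit — conflict.
Both values of e lead to a conflict.
No assignment satisfies every clause.

No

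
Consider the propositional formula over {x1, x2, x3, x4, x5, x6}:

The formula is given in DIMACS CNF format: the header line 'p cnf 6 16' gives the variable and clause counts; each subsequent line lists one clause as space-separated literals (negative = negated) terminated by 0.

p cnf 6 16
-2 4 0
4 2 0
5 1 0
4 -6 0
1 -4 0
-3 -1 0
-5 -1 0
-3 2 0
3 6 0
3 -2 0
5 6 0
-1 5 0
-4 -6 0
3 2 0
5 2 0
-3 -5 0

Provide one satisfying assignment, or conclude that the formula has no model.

UNSATISFIABLE

Case x2 = False:
(x4) alone gives x4 = True.
(x1) alone gives x1 = True.
(¬x3) alone gives x3 = False.
But (x3) is also a unit clause — contradiction.
Undo x2 and try x2 = True.
(x4) alone gives x4 = True.
(x1) alone gives x1 = True.
(¬x3) alone gives x3 = False.
But (x3) is also a unit clause — contradiction.
Both values of x2 lead to a conflict.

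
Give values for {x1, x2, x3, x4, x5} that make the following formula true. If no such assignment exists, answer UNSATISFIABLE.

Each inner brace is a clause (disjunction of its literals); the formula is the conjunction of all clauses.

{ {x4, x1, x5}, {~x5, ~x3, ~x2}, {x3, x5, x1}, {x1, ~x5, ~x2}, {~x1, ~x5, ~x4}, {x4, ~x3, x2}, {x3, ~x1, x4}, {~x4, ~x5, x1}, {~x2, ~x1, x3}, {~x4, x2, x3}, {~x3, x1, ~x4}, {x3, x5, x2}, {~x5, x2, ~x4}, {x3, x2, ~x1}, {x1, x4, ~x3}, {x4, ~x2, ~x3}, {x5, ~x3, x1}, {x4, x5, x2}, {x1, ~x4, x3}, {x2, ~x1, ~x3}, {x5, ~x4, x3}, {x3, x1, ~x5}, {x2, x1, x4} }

Case x4 = 1:
Case x1 = 1:
Unit clause (~x5) forces x5 = 0.
Unit clause (x3) forces x3 = 1.
Unit clause (x2) forces x2 = 1.
Every clause now holds.

x1 ↦ 1, x2 ↦ 1, x3 ↦ 1, x4 ↦ 1, x5 ↦ 0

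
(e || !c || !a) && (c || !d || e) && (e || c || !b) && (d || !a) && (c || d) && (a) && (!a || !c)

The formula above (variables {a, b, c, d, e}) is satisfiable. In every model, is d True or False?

Suppose d = false.
From the singleton clause (!a), a = false.
Now (a) is unsatisfied and unit — conflict.
So every satisfying assignment has d = True.

True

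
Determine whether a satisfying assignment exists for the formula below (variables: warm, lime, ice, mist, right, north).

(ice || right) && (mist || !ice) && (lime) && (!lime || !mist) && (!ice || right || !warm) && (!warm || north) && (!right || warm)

Unit clause (lime) forces lime = true.
Unit clause (!mist) forces mist = false.
Unit clause (!ice) forces ice = false.
Unit clause (right) forces right = true.
Unit clause (warm) forces warm = true.
Unit clause (north) forces north = true.
This assignment satisfies each clause.
A satisfying assignment: warm: true,  lime: true,  ice: false,  mist: false,  right: true,  north: true.

Satisfiable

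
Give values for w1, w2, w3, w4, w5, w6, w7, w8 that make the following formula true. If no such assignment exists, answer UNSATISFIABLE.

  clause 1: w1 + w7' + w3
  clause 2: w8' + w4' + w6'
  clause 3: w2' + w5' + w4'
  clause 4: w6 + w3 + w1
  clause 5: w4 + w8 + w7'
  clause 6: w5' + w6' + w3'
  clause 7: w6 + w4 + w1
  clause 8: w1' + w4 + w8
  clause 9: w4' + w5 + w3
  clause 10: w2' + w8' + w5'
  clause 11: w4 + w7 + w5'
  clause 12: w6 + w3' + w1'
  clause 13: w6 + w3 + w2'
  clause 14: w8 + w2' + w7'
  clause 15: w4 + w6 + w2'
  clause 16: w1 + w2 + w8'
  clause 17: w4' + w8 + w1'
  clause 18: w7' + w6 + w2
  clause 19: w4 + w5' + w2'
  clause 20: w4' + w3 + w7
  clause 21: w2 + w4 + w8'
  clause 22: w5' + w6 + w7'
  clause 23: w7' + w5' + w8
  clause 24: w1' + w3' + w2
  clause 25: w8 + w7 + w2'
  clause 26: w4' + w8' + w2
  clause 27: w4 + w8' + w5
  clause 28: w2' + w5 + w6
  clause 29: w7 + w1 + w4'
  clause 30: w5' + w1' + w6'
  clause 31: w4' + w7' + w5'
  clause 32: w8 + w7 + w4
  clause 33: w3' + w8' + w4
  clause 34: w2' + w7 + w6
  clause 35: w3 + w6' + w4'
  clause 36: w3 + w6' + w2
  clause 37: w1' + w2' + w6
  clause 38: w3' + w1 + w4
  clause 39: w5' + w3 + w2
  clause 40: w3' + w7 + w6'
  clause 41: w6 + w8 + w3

Case w1 = 0:
Case w7 = 1:
Unit clause (w3) forces w3 = 1.
Unit clause (w4) forces w4 = 1.
Unit clause (w5') forces w5 = 0.
Case w8 = 0:
Unit clause (w2') forces w2 = 0.
Unit clause (w6) forces w6 = 1.
Every clause now holds.

w1=0; w2=0; w3=1; w4=1; w5=0; w6=1; w7=1; w8=0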